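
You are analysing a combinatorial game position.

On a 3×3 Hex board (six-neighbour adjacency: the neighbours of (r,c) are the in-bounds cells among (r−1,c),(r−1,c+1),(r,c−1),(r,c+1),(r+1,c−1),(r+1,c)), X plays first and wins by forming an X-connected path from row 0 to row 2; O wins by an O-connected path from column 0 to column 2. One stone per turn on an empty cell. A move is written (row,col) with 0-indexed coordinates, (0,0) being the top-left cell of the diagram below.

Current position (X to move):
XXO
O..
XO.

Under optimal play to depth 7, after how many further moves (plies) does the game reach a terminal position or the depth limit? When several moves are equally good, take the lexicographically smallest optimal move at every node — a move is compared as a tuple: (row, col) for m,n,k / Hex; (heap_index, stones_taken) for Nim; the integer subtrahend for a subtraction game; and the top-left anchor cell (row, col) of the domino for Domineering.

ply 1, X at XXO/O../XO. | (1,1)=+1→XXO/OX./XO.*; (1,2)=-1→XXO/O.X/XO.; (2,2)=-1→XXO/O../XOX
ply 2: XXO/OX./XO. is terminal -1 (O); from XXO/O../XO. depth 7

PV length from [XXO/O../XO.]: 1 ply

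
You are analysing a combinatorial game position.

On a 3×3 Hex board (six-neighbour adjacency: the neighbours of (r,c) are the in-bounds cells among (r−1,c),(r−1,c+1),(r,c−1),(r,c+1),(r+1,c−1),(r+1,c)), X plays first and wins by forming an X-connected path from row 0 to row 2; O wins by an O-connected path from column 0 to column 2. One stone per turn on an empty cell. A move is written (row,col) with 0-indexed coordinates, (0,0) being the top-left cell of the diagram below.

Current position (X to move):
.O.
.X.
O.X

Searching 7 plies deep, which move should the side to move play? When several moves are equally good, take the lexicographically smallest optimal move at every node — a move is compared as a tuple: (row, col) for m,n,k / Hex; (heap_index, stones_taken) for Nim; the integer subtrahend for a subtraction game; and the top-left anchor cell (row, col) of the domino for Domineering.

p1 X@[.O./.X./O.X]: (0,0)[XO./.X./O.X]+1* (0,2)[.OX/.X./O.X]+1 (1,0)[.O./XX./O.X]+1 (1,2)[.O./.XX/O.X]-1 (2,1)[.O./.X./OXX]-1
p2 O@[XO./.X./O.X]: (0,2)[XOO/.X./O.X]-1* (1,0)[XO./OX./O.X]-1 (1,2)[XO./.XO/O.X]-1 (2,1)[XO./.X./OOX]-1
p3 X@[XOO/.X./O.X]: (1,0)[XOO/XX./O.X]+1* (1,2)[XOO/.XX/O.X]-1 (2,1)[XOO/.X./OXX]-1
p4 O@[XOO/XX./O.X]: (1,2)[XOO/XXO/O.X]-1* (2,1)[XOO/XX./OOX]-1
p5 X@[XOO/XXO/O.X]: (2,1)[XOO/XXO/OXX]+1*
p6 O@[XOO/XXO/OXX] terminal -1; root [.O./.X./O.X] d7

X's best at [.O./.X./O.X]: (0,0)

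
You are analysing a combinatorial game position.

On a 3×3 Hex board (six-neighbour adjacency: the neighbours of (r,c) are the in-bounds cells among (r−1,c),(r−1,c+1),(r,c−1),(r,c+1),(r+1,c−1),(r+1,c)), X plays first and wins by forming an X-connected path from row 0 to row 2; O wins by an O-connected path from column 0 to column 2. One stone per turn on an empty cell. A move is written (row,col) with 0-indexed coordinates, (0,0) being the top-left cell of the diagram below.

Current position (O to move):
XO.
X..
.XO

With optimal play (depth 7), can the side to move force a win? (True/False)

O winning at [XO./X../.XO]: False

[XO./X../.XO] O move#1: (0,2):-1/XOO/X../.XO*, (1,1):-1/XO./XO./.XO, (1,2):-1/XO./X.O/.XO, (2,0):-1/XO./X../OXO
[XOO/X../.XO] X move#2: (1,1):+1/XOO/XX./.XO*, (1,2):+1/XOO/X.X/.XO, (2,0):+1/XOO/X../XXO
[XOO/XX./.XO] end (terminal -1, O#3); searched XO./X../.XO to 7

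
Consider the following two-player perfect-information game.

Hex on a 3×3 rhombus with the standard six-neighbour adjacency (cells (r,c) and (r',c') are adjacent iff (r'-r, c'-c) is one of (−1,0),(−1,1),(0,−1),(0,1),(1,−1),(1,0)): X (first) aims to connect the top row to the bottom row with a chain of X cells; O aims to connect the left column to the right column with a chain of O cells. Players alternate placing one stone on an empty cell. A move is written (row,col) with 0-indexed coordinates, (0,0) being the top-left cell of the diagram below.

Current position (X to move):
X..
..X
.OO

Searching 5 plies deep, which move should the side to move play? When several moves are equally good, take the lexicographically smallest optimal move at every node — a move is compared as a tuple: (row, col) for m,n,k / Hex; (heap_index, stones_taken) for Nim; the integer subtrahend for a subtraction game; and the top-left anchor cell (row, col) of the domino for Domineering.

X's best at [X../..X/.OO]: (2,0)

[X../..X/.OO] X move#1: (0,1):-1/XX./..X/.OO, (0,2):-1/X.X/..X/.OO, (1,0):-1/X../X.X/.OO, (1,1):-1/X../.XX/.OO, (2,0):+1/X../..X/XOO*
[X../..X/XOO] O move#2: (0,1):-1/XO./..X/XOO*, (0,2):-1/X.O/..X/XOO, (1,0):-1/X../O.X/XOO, (1,1):-1/X../.OX/XOO
[XO./..X/XOO] X move#3: (0,2):+1/XOX/..X/XOO*, (1,0):+1/XO./X.X/XOO, (1,1):+1/XO./.XX/XOO
[XOX/..X/XOO] O move#4: (1,0):-1/XOX/O.X/XOO*, (1,1):-1/XOX/.OX/XOO
[XOX/O.X/XOO] X move#5: (1,1):+1/XOX/OXX/XOO*
[XOX/OXX/XOO] end (terminal -1, O#6); searched X../..X/.OO to 5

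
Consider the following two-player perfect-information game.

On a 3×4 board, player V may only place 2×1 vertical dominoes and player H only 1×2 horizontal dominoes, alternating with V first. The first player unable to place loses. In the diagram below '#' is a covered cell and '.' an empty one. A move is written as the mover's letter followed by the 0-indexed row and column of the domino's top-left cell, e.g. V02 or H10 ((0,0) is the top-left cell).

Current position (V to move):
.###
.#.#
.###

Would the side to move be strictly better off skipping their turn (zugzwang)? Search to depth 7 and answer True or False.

[.###/.#.#/.###] V move#1: V00:+1/####/##.#/.###*, V10:+1/.###/##.#/####
[####/##.#/.###] end (terminal -1, H#2); searched .###/.#.#/.### to 7
pass branch (H moves first from the same position):
  | [.###/.#.#/.###] end (terminal -1, H#1); searched .###/.#.#/.### to 7
V moving scores +1; V passing scores +1

zugzwang(.###/.#.#/.###, V) = False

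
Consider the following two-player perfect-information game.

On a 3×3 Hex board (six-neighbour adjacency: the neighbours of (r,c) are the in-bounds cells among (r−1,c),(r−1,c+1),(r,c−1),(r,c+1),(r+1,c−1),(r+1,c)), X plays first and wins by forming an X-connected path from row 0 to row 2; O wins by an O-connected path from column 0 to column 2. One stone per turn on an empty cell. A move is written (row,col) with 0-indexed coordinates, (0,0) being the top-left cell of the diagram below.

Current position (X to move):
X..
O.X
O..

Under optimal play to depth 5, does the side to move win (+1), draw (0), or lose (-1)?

value(X../O.X/O.., X) = +1

p1 X@[X../O.X/O..]: (0,1)[XX./O.X/O..]+1* (0,2)[X.X/O.X/O..]+1 (1,1)[X../OXX/O..]+1 (2,1)[X../O.X/OX.]-1 (2,2)[X../O.X/O.X]-1
p2 O@[XX./O.X/O..]: (0,2)[XXO/O.X/O..]-1* (1,1)[XX./OOX/O..]-1 (2,1)[XX./O.X/OO.]-1 (2,2)[XX./O.X/O.O]-1
p3 X@[XXO/O.X/O..]: (1,1)[XXO/OXX/O..]+1* (2,1)[XXO/O.X/OX.]-1 (2,2)[XXO/O.X/O.X]-1
p4 O@[XXO/OXX/O..]: (2,1)[XXO/OXX/OO.]-1* (2,2)[XXO/OXX/O.O]-1
p5 X@[XXO/OXX/OO.]: (2,2)[XXO/OXX/OOX]+1*
p6 O@[XXO/OXX/OOX] terminal -1; root [X../O.X/O..] d5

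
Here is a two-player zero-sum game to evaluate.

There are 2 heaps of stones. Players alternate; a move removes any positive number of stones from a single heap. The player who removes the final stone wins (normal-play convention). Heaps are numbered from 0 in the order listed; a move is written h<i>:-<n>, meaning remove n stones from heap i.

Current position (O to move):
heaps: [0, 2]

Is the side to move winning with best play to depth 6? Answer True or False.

O winning at [(0,2)]: True

ply 1, O at (0,2) | h1:-1=-1→(0,1); h1:-2=+1→(0,0)*
ply 2: (0,0) is terminal -1 (X); from (0,2) depth 6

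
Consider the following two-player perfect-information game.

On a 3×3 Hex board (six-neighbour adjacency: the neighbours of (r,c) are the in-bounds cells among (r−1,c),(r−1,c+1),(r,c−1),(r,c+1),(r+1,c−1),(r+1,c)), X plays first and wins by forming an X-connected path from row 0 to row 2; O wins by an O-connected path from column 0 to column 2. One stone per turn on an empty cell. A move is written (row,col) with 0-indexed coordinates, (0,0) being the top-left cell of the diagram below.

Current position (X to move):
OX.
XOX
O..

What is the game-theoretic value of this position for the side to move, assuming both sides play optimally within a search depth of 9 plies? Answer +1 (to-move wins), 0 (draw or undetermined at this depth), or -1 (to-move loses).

value(OX./XOX/O.., X) = +1

p1 X@[OX./XOX/O..]: (0,2)[OXX/XOX/O..]+1* (2,1)[OX./XOX/OX.]-1 (2,2)[OX./XOX/O.X]-1
p2 O@[OXX/XOX/O..]: (2,1)[OXX/XOX/OO.]-1* (2,2)[OXX/XOX/O.O]-1
p3 X@[OXX/XOX/OO.]: (2,2)[OXX/XOX/OOX]+1*
p4 O@[OXX/XOX/OOX] terminal -1; root [OX./XOX/O..] d9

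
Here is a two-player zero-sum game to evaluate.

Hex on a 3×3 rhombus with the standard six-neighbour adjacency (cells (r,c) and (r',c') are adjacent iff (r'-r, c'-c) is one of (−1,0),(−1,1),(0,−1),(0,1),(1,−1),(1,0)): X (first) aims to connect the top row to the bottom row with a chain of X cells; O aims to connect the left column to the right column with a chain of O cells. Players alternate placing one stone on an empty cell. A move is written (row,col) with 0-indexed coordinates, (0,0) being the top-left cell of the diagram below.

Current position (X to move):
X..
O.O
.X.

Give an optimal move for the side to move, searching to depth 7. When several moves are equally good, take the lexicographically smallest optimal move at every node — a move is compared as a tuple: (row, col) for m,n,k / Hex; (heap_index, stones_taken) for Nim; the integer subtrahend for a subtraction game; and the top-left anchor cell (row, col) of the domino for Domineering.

X's best at [X../O.O/.X.]: (1,1)

ply 1, X at X../O.O/.X. | (0,1)=-1→XX./O.O/.X.; (0,2)=-1→X.X/O.O/.X.; (1,1)=+1→X../OXO/.X.*; (2,0)=-1→X../O.O/XX.; (2,2)=-1→X../O.O/.XX
ply 2, O at X../OXO/.X. | (0,1)=-1→XO./OXO/.X.*; (0,2)=-1→X.O/OXO/.X.; (2,0)=-1→X../OXO/OX.; (2,2)=-1→X../OXO/.XO
ply 3, X at XO./OXO/.X. | (0,2)=+1→XOX/OXO/.X.*; (2,0)=-1→XO./OXO/XX.; (2,2)=-1→XO./OXO/.XX
ply 4: XOX/OXO/.X. is terminal -1 (O); from X../O.O/.X. depth 7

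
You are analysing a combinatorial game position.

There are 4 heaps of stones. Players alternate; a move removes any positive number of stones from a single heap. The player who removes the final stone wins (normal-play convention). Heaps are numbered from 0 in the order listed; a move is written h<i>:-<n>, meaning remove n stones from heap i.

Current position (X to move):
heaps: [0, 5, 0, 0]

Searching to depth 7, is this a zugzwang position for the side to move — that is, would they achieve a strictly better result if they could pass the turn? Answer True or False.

zugzwang((0,5,0,0), X) = False

[(0,5,0,0)] X move#1: h1:-1:-1/(0,4,0,0), h1:-2:-1/(0,3,0,0), h1:-3:-1/(0,2,0,0), h1:-4:-1/(0,1,0,0), h1:-5:+1/(0,0,0,0)*
[(0,0,0,0)] end (terminal -1, O#2); searched (0,5,0,0) to 7
suppose X passes — search the same position with O to move:
pass> [(0,5,0,0)] O move#1: h1:-1:-1/(0,4,0,0), h1:-2:-1/(0,3,0,0), h1:-3:-1/(0,2,0,0), h1:-4:-1/(0,1,0,0), h1:-5:+1/(0,0,0,0)*
pass> [(0,0,0,0)] end (terminal -1, X#2); searched (0,5,0,0) to 7
for X: play +1, pass -1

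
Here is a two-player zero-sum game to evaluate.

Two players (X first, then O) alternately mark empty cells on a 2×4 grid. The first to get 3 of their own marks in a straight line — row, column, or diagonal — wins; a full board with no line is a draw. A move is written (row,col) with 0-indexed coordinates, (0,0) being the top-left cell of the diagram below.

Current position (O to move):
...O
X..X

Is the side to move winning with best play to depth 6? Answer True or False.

O winning at [...O/X..X]: False

p1 O@[...O/X..X]: (0,0)[O..O/X..X]+0* (0,1)[.O.O/X..X]+0 (0,2)[..OO/X..X]+0 (1,1)[...O/XO.X]+0 (1,2)[...O/X.OX]+0
p2 X@[O..O/X..X]: (0,1)[OX.O/X..X]+0* (0,2)[O.XO/X..X]+0 (1,1)[O..O/XX.X]+0 (1,2)[O..O/X.XX]+0
p3 O@[OX.O/X..X]: (0,2)[OXOO/X..X]+0* (1,1)[OX.O/XO.X]+0 (1,2)[OX.O/X.OX]+0
p4 X@[OXOO/X..X]: (1,1)[OXOO/XX.X]+0* (1,2)[OXOO/X.XX]+0
p5 O@[OXOO/XX.X]: (1,2)[OXOO/XXOX]+0*
p6 X@[OXOO/XXOX] terminal +0; root [...O/X..X] d6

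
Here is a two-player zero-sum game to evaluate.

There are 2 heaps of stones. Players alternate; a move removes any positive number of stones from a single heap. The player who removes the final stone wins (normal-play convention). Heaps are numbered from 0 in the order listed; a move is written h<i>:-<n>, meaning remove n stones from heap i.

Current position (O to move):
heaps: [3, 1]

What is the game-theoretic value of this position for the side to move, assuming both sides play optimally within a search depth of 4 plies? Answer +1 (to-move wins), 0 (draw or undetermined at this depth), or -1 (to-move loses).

value((3,1), O) = +1

ply 1, O at (3,1) | h0:-1=-1→(2,1); h0:-2=+1→(1,1)*; h0:-3=-1→(0,1); h1:-1=-1→(3,0)
ply 2, X at (1,1) | h0:-1=-1→(0,1)*; h1:-1=-1→(1,0)
ply 3, O at (0,1) | h1:-1=+1→(0,0)*
ply 4: (0,0) is terminal -1 (X); from (3,1) depth 4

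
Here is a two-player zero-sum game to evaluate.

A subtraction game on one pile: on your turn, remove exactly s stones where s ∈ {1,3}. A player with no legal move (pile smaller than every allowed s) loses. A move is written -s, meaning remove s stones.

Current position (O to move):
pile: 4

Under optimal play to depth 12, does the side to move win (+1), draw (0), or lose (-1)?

value(4, O) = -1

[4] O move#1: -1:-1/3*, -3:-1/1
[3] X move#2: -1:+1/2*, -3:+1/0
[2] O move#3: -1:-1/1*
[1] X move#4: -1:+1/0*
[0] end (terminal -1, O#5); searched 4 to 12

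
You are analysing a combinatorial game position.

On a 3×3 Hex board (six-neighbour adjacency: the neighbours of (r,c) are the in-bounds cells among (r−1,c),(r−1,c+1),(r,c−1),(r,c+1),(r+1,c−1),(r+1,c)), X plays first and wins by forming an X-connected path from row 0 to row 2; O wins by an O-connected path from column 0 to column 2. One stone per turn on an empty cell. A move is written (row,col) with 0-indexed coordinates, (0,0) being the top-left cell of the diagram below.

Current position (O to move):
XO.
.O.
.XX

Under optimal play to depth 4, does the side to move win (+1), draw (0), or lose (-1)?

value(XO./.O./.XX, O) = +1

p1 O@[XO./.O./.XX]: (0,2)[XOO/.O./.XX]+1* (1,0)[XO./OO./.XX]+1 (1,2)[XO./.OO/.XX]+1 (2,0)[XO./.O./OXX]+1
p2 X@[XOO/.O./.XX]: (1,0)[XOO/XO./.XX]-1* (1,2)[XOO/.OX/.XX]-1 (2,0)[XOO/.O./XXX]-1
p3 O@[XOO/XO./.XX]: (1,2)[XOO/XOO/.XX]-1 (2,0)[XOO/XO./OXX]+1*
p4 X@[XOO/XO./OXX] terminal -1; root [XO./.O./.XX] d4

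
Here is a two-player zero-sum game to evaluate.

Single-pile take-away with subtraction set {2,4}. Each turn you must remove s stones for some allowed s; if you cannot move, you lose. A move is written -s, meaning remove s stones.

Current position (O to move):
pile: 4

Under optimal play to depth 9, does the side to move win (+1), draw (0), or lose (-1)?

[4] O move#1: -2:-1/2, -4:+1/0*
[0] end (terminal -1, X#2); searched 4 to 9

value(4, O) = +1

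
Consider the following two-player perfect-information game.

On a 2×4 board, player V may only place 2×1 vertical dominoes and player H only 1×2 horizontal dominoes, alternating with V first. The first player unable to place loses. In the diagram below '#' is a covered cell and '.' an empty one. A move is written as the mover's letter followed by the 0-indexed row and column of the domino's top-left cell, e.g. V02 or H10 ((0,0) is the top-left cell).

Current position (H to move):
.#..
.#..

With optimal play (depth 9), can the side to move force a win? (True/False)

H winning at [.#../.#..]: True

[.#../.#..] H move#1: H02:+1/.###/.#..*, H12:+1/.#../.###
[.###/.#..] V move#2: V00:-1/####/##..*
[####/##..] H move#3: H12:+1/####/####*
[####/####] end (terminal -1, V#4); searched .#../.#.. to 9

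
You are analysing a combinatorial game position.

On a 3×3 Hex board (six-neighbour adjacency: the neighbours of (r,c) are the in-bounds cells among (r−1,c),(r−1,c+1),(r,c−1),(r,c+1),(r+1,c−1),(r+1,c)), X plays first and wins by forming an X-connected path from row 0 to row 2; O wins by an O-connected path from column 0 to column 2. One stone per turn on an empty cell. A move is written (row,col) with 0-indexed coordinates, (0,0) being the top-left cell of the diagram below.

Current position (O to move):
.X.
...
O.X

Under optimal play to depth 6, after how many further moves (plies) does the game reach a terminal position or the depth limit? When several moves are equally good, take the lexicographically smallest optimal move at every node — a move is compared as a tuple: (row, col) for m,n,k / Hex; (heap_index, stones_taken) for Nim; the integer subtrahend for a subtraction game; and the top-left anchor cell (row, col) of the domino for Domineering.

p1 O@[.X./.../O.X]: (0,0)[OX./.../O.X]-1 (0,2)[.XO/.../O.X]-1 (1,0)[.X./O../O.X]-1 (1,1)[.X./.O./O.X]+1* (1,2)[.X./..O/O.X]+1 (2,1)[.X./.../OOX]-1
p2 X@[.X./.O./O.X]: (0,0)[XX./.O./O.X]-1* (0,2)[.XX/.O./O.X]-1 (1,0)[.X./XO./O.X]-1 (1,2)[.X./.OX/O.X]-1 (2,1)[.X./.O./OXX]-1
p3 O@[XX./.O./O.X]: (0,2)[XXO/.O./O.X]+1* (1,0)[XX./OO./O.X]+1 (1,2)[XX./.OO/O.X]+1 (2,1)[XX./.O./OOX]+1
p4 X@[XXO/.O./O.X] terminal -1; root [.X./.../O.X] d6

PV length from [.X./.../O.X]: 3 plies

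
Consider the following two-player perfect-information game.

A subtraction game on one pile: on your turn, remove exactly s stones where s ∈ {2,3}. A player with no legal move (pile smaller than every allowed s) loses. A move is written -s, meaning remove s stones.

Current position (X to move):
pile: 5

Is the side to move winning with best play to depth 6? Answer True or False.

[5] X move#1: -2:-1/3*, -3:-1/2
[3] O move#2: -2:+1/1*, -3:+1/0
[1] end (terminal -1, X#3); searched 5 to 6

X winning at [5]: False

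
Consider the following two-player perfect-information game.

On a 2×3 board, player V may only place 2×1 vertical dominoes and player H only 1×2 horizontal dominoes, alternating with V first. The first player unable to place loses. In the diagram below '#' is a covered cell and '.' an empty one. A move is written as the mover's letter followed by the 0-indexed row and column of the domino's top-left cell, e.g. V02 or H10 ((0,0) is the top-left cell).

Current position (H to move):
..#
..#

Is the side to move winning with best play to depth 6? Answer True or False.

[..#/..#] H move#1: H00:+1/###/..#*, H10:+1/..#/###
[###/..#] end (terminal -1, V#2); searched ..#/..# to 6

H winning at [..#/..#]: True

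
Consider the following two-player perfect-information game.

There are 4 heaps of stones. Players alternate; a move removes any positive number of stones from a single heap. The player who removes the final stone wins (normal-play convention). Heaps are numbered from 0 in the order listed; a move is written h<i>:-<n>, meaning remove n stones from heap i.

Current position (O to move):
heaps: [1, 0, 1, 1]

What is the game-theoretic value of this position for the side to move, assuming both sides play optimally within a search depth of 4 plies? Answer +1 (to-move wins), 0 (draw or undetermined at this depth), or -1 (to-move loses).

value((1,0,1,1), O) = +1

p1 O@[(1,0,1,1)]: h0:-1[(0,0,1,1)]+1* h2:-1[(1,0,0,1)]+1 h3:-1[(1,0,1,0)]+1
p2 X@[(0,0,1,1)]: h2:-1[(0,0,0,1)]-1* h3:-1[(0,0,1,0)]-1
p3 O@[(0,0,0,1)]: h3:-1[(0,0,0,0)]+1*
p4 X@[(0,0,0,0)] terminal -1; root [(1,0,1,1)] d4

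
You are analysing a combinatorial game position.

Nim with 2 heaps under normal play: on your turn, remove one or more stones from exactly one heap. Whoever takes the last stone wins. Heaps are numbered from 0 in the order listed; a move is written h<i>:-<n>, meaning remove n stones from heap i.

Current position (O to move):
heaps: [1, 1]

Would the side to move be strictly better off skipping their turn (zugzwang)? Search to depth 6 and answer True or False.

zugzwang((1,1), O) = True

[(1,1)] O move#1: h0:-1:-1/(0,1)*, h1:-1:-1/(1,0)
[(0,1)] X move#2: h1:-1:+1/(0,0)*
[(0,0)] end (terminal -1, O#3); searched (1,1) to 6
if O skipped the turn, X would face:
~ [(1,1)] X move#1: h0:-1:-1/(0,1)*, h1:-1:-1/(1,0)
~ [(0,1)] O move#2: h1:-1:+1/(0,0)*
~ [(0,0)] end (terminal -1, X#3); searched (1,1) to 6
compare (O): move=-1 vs pass=+1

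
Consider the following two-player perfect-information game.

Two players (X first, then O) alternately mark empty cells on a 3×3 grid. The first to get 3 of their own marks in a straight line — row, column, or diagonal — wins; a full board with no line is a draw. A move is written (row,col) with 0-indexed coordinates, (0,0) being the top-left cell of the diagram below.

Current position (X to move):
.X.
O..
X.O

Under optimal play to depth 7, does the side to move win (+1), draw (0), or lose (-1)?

value(.X./O../X.O, X) = +1

p1 X@[.X./O../X.O]: (0,0)[XX./O../X.O]+0 (0,2)[.XX/O../X.O]+1* (1,1)[.X./OX./X.O]+1 (1,2)[.X./O.X/X.O]+0 (2,1)[.X./O../XXO]-1
p2 O@[.XX/O../X.O]: (0,0)[OXX/O../X.O]-1* (1,1)[.XX/OO./X.O]-1 (1,2)[.XX/O.O/X.O]-1 (2,1)[.XX/O../XOO]-1
p3 X@[OXX/O../X.O]: (1,1)[OXX/OX./X.O]+1* (1,2)[OXX/O.X/X.O]-1 (2,1)[OXX/O../XXO]-1
p4 O@[OXX/OX./X.O] terminal -1; root [.X./O../X.O] d7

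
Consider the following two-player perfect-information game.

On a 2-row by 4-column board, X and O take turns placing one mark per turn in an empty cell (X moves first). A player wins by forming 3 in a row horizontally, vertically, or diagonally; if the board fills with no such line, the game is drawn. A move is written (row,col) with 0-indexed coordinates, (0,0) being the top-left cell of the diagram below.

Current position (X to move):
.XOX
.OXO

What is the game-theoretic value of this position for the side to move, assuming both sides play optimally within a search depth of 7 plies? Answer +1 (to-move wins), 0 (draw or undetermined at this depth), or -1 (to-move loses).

value(.XOX/.OXO, X) = 0

p1 X@[.XOX/.OXO]: (0,0)[XXOX/.OXO]+0* (1,0)[.XOX/XOXO]+0
p2 O@[XXOX/.OXO]: (1,0)[XXOX/OOXO]+0*
p3 X@[XXOX/OOXO] terminal +0; root [.XOX/.OXO] d7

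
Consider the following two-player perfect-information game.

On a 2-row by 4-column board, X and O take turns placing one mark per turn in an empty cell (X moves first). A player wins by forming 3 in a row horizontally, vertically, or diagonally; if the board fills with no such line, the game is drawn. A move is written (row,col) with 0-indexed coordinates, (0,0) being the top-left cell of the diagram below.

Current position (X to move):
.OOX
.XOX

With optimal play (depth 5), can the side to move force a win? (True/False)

[.OOX/.XOX] X move#1: (0,0):+0/XOOX/.XOX*, (1,0):-1/.OOX/XXOX
[XOOX/.XOX] O move#2: (1,0):+0/XOOX/OXOX*
[XOOX/OXOX] end (terminal +0, X#3); searched .OOX/.XOX to 5

X winning at [.OOX/.XOX]: False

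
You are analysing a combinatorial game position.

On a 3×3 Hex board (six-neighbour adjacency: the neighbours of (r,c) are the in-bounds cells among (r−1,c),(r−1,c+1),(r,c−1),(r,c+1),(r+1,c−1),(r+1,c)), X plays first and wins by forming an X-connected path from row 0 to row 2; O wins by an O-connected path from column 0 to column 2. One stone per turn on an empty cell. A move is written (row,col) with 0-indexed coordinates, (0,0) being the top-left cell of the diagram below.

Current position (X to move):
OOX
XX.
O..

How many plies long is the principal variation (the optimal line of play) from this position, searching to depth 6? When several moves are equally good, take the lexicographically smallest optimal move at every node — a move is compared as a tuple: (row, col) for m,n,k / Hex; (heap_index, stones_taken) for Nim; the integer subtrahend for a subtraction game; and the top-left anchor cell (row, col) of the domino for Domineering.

PV length from [OOX/XX./O..]: 3 plies

ply 1, X at OOX/XX./O.. | (1,2)=+1→OOX/XXX/O..*; (2,1)=+1→OOX/XX./OX.; (2,2)=+1→OOX/XX./O.X
ply 2, O at OOX/XXX/O.. | (2,1)=-1→OOX/XXX/OO.*; (2,2)=-1→OOX/XXX/O.O
ply 3, X at OOX/XXX/OO. | (2,2)=+1→OOX/XXX/OOX*
ply 4: OOX/XXX/OOX is terminal -1 (O); from OOX/XX./O.. depth 6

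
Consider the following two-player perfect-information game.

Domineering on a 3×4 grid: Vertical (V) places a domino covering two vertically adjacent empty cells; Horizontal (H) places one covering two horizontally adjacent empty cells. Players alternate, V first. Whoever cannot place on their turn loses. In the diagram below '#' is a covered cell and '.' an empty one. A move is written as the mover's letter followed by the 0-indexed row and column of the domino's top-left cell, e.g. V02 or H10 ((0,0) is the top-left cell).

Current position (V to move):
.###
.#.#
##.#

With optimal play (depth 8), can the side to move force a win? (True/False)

V winning at [.###/.#.#/##.#]: True

ply 1, V at .###/.#.#/##.# | V00=+1→####/##.#/##.#*; V12=+1→.###/.###/####
ply 2: ####/##.#/##.# is terminal -1 (H); from .###/.#.#/##.# depth 8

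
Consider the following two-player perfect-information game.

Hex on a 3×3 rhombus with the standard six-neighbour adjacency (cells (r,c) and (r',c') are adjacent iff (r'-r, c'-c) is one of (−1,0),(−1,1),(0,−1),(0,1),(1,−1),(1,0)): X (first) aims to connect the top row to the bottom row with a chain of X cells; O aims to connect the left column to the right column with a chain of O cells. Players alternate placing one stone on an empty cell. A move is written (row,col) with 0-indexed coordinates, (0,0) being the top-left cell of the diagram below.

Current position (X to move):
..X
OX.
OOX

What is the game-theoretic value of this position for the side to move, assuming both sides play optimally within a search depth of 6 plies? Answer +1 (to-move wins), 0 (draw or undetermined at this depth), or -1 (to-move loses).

value(..X/OX./OOX, X) = +1

[..X/OX./OOX] X move#1: (0,0):-1/X.X/OX./OOX, (0,1):-1/.XX/OX./OOX, (1,2):+1/..X/OXX/OOX*
[..X/OXX/OOX] end (terminal -1, O#2); searched ..X/OX./OOX to 6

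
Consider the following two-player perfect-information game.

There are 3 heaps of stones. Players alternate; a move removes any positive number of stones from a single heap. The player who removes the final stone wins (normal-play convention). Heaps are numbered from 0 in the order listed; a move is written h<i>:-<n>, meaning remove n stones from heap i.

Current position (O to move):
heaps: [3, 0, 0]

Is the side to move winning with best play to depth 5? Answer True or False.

O winning at [(3,0,0)]: True

p1 O@[(3,0,0)]: h0:-1[(2,0,0)]-1 h0:-2[(1,0,0)]-1 h0:-3[(0,0,0)]+1*
p2 X@[(0,0,0)] terminal -1; root [(3,0,0)] d5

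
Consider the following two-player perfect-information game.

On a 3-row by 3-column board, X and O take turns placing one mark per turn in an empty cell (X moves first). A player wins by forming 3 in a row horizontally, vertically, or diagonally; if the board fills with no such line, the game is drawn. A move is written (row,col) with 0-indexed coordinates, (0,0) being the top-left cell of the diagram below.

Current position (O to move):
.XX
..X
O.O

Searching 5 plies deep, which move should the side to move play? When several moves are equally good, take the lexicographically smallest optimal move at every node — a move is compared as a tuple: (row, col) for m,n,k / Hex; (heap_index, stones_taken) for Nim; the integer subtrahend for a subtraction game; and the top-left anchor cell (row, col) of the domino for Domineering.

ply 1, O at .XX/..X/O.O | (0,0)=+1→OXX/..X/O.O*; (1,0)=-1→.XX/O.X/O.O; (1,1)=-1→.XX/.OX/O.O; (2,1)=+1→.XX/..X/OOO
ply 2, X at OXX/..X/O.O | (1,0)=-1→OXX/X.X/O.O*; (1,1)=-1→OXX/.XX/O.O; (2,1)=-1→OXX/..X/OXO
ply 3, O at OXX/X.X/O.O | (1,1)=+1→OXX/XOX/O.O*; (2,1)=+1→OXX/X.X/OOO
ply 4: OXX/XOX/O.O is terminal -1 (X); from .XX/..X/O.O depth 5

O's best at [.XX/..X/O.O]: (0,0)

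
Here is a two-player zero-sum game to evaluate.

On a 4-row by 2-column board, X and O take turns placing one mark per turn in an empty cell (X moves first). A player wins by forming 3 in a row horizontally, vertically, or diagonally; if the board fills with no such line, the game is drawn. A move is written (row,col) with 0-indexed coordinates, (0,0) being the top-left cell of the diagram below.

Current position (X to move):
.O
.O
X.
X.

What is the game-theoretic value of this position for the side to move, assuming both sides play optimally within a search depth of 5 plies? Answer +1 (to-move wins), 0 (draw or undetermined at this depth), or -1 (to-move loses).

value(.O/.O/X./X., X) = +1

[.O/.O/X./X.] X move#1: (0,0):-1/XO/.O/X./X., (1,0):+1/.O/XO/X./X.*, (2,1):+0/.O/.O/XX/X., (3,1):-1/.O/.O/X./XX
[.O/XO/X./X.] end (terminal -1, O#2); searched .O/.O/X./X. to 5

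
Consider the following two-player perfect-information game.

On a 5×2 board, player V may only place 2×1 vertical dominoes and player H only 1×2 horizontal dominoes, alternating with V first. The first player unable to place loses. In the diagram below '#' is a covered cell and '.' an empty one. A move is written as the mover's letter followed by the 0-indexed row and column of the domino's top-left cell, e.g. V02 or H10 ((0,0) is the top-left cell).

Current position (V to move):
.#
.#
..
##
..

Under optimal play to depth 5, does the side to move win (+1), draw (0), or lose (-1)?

value(.#/.#/../##/.., V) = -1

[.#/.#/../##/..] V move#1: V00:-1/##/##/../##/..*, V10:-1/.#/##/#./##/..
[##/##/../##/..] H move#2: H20:+1/##/##/##/##/..*, H40:+1/##/##/../##/##
[##/##/##/##/..] end (terminal -1, V#3); searched .#/.#/../##/.. to 5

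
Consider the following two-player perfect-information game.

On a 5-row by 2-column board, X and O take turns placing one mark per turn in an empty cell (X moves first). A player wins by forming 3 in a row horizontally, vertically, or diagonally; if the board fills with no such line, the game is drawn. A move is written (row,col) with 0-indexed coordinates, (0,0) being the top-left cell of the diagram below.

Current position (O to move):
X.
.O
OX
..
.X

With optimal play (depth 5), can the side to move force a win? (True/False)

O winning at [X./.O/OX/../.X]: False

p1 O@[X./.O/OX/../.X]: (0,1)[XO/.O/OX/../.X]-1 (1,0)[X./OO/OX/../.X]-1 (3,0)[X./.O/OX/O./.X]-1 (3,1)[X./.O/OX/.O/.X]+0* (4,0)[X./.O/OX/../OX]-1
p2 X@[X./.O/OX/.O/.X]: (0,1)[XX/.O/OX/.O/.X]-1 (1,0)[X./XO/OX/.O/.X]+0* (3,0)[X./.O/OX/XO/.X]+0 (4,0)[X./.O/OX/.O/XX]+0
p3 O@[X./XO/OX/.O/.X]: (0,1)[XO/XO/OX/.O/.X]+0* (3,0)[X./XO/OX/OO/.X]+0 (4,0)[X./XO/OX/.O/OX]+0
p4 X@[XO/XO/OX/.O/.X]: (3,0)[XO/XO/OX/XO/.X]+0* (4,0)[XO/XO/OX/.O/XX]+0
p5 O@[XO/XO/OX/XO/.X]: (4,0)[XO/XO/OX/XO/OX]+0*
p6 X@[XO/XO/OX/XO/OX] terminal +0; root [X./.O/OX/../.X] d5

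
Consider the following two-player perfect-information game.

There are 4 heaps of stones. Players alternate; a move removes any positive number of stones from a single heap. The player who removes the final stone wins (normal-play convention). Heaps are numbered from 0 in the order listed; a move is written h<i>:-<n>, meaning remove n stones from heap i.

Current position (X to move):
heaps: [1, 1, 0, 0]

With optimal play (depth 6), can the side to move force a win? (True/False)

[(1,1,0,0)] X move#1: h0:-1:-1/(0,1,0,0)*, h1:-1:-1/(1,0,0,0)
[(0,1,0,0)] O move#2: h1:-1:+1/(0,0,0,0)*
[(0,0,0,0)] end (terminal -1, X#3); searched (1,1,0,0) to 6

X winning at [(1,1,0,0)]: False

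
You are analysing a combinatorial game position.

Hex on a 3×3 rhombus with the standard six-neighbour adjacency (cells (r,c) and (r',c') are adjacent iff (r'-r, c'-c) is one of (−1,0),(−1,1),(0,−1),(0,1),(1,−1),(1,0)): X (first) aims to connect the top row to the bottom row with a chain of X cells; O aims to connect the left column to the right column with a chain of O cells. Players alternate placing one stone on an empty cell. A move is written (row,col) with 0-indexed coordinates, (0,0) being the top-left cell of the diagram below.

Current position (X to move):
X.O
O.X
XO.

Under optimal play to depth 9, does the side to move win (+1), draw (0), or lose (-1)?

value(X.O/O.X/XO., X) = -1

ply 1, X at X.O/O.X/XO. | (0,1)=-1→XXO/O.X/XO.*; (1,1)=-1→X.O/OXX/XO.; (2,2)=-1→X.O/O.X/XOX
ply 2, O at XXO/O.X/XO. | (1,1)=+1→XXO/OOX/XO.*; (2,2)=-1→XXO/O.X/XOO
ply 3: XXO/OOX/XO. is terminal -1 (X); from X.O/O.X/XO. depth 9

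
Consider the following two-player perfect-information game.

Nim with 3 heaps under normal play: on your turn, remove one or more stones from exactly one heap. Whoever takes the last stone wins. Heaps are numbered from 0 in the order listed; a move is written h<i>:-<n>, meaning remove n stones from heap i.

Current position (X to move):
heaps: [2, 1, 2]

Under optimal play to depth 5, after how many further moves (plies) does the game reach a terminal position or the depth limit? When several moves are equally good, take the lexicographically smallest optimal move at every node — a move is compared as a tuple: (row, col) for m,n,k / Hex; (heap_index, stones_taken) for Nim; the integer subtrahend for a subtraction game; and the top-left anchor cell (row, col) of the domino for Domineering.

ply 1, X at (2,1,2) | h0:-1=-1→(1,1,2); h0:-2=-1→(0,1,2); h1:-1=+1→(2,0,2)*; h2:-1=-1→(2,1,1); h2:-2=-1→(2,1,0)
ply 2, O at (2,0,2) | h0:-1=-1→(1,0,2)*; h0:-2=-1→(0,0,2); h2:-1=-1→(2,0,1); h2:-2=-1→(2,0,0)
ply 3, X at (1,0,2) | h0:-1=-1→(0,0,2); h2:-1=+1→(1,0,1)*; h2:-2=-1→(1,0,0)
ply 4, O at (1,0,1) | h0:-1=-1→(0,0,1)*; h2:-1=-1→(1,0,0)
ply 5, X at (0,0,1) | h2:-1=+1→(0,0,0)*
ply 6: (0,0,0) is terminal -1 (O); from (2,1,2) depth 5

PV length from [(2,1,2)]: 5 plies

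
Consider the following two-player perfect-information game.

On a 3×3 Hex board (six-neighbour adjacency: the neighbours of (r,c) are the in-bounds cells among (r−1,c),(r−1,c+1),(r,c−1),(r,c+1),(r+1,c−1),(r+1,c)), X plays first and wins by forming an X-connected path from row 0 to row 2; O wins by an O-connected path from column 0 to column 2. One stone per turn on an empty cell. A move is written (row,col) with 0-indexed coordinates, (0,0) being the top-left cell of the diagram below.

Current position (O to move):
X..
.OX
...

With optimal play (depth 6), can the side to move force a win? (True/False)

O winning at [X../.OX/...]: True

ply 1, O at X../.OX/... | (0,1)=-1→XO./.OX/...; (0,2)=+1→X.O/.OX/...*; (1,0)=-1→X../OOX/...; (2,0)=-1→X../.OX/O..; (2,1)=+1→X../.OX/.O.; (2,2)=+1→X../.OX/..O
ply 2, X at X.O/.OX/... | (0,1)=-1→XXO/.OX/...*; (1,0)=-1→X.O/XOX/...; (2,0)=-1→X.O/.OX/X..; (2,1)=-1→X.O/.OX/.X.; (2,2)=-1→X.O/.OX/..X
ply 3, O at XXO/.OX/... | (1,0)=+1→XXO/OOX/...*; (2,0)=+1→XXO/.OX/O..; (2,1)=+1→XXO/.OX/.O.; (2,2)=+1→XXO/.OX/..O
ply 4: XXO/OOX/... is terminal -1 (X); from X../.OX/... depth 6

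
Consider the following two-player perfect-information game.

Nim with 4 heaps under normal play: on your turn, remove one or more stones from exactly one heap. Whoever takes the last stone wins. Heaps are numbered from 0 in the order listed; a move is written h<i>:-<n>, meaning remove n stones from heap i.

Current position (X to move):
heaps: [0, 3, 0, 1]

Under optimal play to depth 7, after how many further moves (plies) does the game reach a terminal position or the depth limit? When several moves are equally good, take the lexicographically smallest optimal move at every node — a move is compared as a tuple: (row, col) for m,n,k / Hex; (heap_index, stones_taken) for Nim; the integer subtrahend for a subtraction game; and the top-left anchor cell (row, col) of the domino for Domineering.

PV length from [(0,3,0,1)]: 3 plies

p1 X@[(0,3,0,1)]: h1:-1[(0,2,0,1)]-1 h1:-2[(0,1,0,1)]+1* h1:-3[(0,0,0,1)]-1 h3:-1[(0,3,0,0)]-1
p2 O@[(0,1,0,1)]: h1:-1[(0,0,0,1)]-1* h3:-1[(0,1,0,0)]-1
p3 X@[(0,0,0,1)]: h3:-1[(0,0,0,0)]+1*
p4 O@[(0,0,0,0)] terminal -1; root [(0,3,0,1)] d7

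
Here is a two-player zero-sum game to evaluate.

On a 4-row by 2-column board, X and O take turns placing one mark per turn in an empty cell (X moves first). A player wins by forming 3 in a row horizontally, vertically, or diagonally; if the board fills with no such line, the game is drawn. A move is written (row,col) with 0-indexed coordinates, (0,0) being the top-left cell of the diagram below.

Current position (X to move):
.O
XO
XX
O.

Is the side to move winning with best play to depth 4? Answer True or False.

X winning at [.O/XO/XX/O.]: True

[.O/XO/XX/O.] X move#1: (0,0):+1/XO/XO/XX/O.*, (3,1):+0/.O/XO/XX/OX
[XO/XO/XX/O.] end (terminal -1, O#2); searched .O/XO/XX/O. to 4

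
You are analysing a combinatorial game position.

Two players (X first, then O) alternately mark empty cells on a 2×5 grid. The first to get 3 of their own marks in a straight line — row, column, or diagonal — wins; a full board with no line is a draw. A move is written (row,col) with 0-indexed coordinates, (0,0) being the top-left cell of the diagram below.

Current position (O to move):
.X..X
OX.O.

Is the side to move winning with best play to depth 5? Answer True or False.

O winning at [.X..X/OX.O.]: False

p1 O@[.X..X/OX.O.]: (0,0)[OX..X/OX.O.]+0* (0,2)[.XO.X/OX.O.]+0 (0,3)[.X.OX/OX.O.]+0 (1,2)[.X..X/OXOO.]+0 (1,4)[.X..X/OX.OO]+0
p2 X@[OX..X/OX.O.]: (0,2)[OXX.X/OX.O.]+0* (0,3)[OX.XX/OX.O.]+0 (1,2)[OX..X/OXXO.]+0 (1,4)[OX..X/OX.OX]+0
p3 O@[OXX.X/OX.O.]: (0,3)[OXXOX/OX.O.]+0* (1,2)[OXX.X/OXOO.]-1 (1,4)[OXX.X/OX.OO]-1
p4 X@[OXXOX/OX.O.]: (1,2)[OXXOX/OXXO.]+0* (1,4)[OXXOX/OX.OX]+0
p5 O@[OXXOX/OXXO.]: (1,4)[OXXOX/OXXOO]+0*
p6 X@[OXXOX/OXXOO] terminal +0; root [.X..X/OX.O.] d5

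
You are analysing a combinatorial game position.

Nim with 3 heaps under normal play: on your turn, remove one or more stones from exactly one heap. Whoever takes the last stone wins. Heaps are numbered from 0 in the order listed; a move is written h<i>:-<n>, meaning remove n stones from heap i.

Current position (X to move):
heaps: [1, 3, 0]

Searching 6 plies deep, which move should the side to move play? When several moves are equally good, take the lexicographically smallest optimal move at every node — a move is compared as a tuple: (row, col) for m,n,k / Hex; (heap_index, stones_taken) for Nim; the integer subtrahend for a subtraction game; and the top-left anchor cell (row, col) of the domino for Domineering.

p1 X@[(1,3,0)]: h0:-1[(0,3,0)]-1 h1:-1[(1,2,0)]-1 h1:-2[(1,1,0)]+1* h1:-3[(1,0,0)]-1
p2 O@[(1,1,0)]: h0:-1[(0,1,0)]-1* h1:-1[(1,0,0)]-1
p3 X@[(0,1,0)]: h1:-1[(0,0,0)]+1*
p4 O@[(0,0,0)] terminal -1; root [(1,3,0)] d6

X's best at [(1,3,0)]: h1:-2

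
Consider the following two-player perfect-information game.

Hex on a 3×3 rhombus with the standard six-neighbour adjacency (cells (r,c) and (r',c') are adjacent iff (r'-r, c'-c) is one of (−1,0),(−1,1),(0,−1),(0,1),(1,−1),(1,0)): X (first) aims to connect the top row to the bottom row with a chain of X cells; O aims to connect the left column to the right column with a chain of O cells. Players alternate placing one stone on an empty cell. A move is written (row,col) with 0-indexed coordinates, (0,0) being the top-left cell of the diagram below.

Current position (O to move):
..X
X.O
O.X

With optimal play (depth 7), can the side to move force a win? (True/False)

O winning at [..X/X.O/O.X]: True

p1 O@[..X/X.O/O.X]: (0,0)[O.X/X.O/O.X]+1* (0,1)[.OX/X.O/O.X]+1 (1,1)[..X/XOO/O.X]+1 (2,1)[..X/X.O/OOX]+1
p2 X@[O.X/X.O/O.X]: (0,1)[OXX/X.O/O.X]-1* (1,1)[O.X/XXO/O.X]-1 (2,1)[O.X/X.O/OXX]-1
p3 O@[OXX/X.O/O.X]: (1,1)[OXX/XOO/O.X]+1* (2,1)[OXX/X.O/OOX]+1
p4 X@[OXX/XOO/O.X] terminal -1; root [..X/X.O/O.X] d7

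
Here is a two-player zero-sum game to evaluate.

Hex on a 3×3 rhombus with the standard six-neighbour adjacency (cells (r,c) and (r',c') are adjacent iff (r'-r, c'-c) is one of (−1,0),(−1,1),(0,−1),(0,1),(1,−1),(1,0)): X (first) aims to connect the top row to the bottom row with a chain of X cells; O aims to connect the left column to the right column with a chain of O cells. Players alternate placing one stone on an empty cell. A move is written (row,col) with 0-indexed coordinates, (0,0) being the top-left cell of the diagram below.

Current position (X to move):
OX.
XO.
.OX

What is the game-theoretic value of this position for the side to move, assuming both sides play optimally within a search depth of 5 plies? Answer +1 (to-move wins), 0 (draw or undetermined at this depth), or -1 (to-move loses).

value(OX./XO./.OX, X) = +1

ply 1, X at OX./XO./.OX | (0,2)=+1→OXX/XO./.OX*; (1,2)=+1→OX./XOX/.OX; (2,0)=+1→OX./XO./XOX
ply 2, O at OXX/XO./.OX | (1,2)=-1→OXX/XOO/.OX*; (2,0)=-1→OXX/XO./OOX
ply 3, X at OXX/XOO/.OX | (2,0)=+1→OXX/XOO/XOX*
ply 4: OXX/XOO/XOX is terminal -1 (O); from OX./XO./.OX depth 5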